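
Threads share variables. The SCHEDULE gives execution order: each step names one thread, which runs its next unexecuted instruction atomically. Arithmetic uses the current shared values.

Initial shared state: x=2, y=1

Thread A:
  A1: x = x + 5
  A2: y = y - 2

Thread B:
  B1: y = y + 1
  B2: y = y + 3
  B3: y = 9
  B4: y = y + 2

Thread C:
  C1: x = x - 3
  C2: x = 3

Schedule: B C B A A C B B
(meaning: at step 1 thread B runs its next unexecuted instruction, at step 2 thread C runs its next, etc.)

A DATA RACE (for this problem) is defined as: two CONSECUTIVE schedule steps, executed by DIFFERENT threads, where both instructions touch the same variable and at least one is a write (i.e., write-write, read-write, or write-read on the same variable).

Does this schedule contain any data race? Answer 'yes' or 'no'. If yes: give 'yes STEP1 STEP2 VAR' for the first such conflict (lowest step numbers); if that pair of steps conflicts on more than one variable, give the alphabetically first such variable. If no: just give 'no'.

Answer: no

Derivation:
Steps 1,2: B(r=y,w=y) vs C(r=x,w=x). No conflict.
Steps 2,3: C(r=x,w=x) vs B(r=y,w=y). No conflict.
Steps 3,4: B(r=y,w=y) vs A(r=x,w=x). No conflict.
Steps 4,5: same thread (A). No race.
Steps 5,6: A(r=y,w=y) vs C(r=-,w=x). No conflict.
Steps 6,7: C(r=-,w=x) vs B(r=-,w=y). No conflict.
Steps 7,8: same thread (B). No race.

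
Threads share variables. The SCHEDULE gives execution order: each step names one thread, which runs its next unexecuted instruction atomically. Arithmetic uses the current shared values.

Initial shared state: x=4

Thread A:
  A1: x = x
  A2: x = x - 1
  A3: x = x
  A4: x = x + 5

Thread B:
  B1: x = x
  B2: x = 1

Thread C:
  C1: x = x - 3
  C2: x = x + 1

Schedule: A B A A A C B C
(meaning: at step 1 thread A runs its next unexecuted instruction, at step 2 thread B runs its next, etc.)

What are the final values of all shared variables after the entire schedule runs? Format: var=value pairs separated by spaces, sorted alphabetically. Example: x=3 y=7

Step 1: thread A executes A1 (x = x). Shared: x=4. PCs: A@1 B@0 C@0
Step 2: thread B executes B1 (x = x). Shared: x=4. PCs: A@1 B@1 C@0
Step 3: thread A executes A2 (x = x - 1). Shared: x=3. PCs: A@2 B@1 C@0
Step 4: thread A executes A3 (x = x). Shared: x=3. PCs: A@3 B@1 C@0
Step 5: thread A executes A4 (x = x + 5). Shared: x=8. PCs: A@4 B@1 C@0
Step 6: thread C executes C1 (x = x - 3). Shared: x=5. PCs: A@4 B@1 C@1
Step 7: thread B executes B2 (x = 1). Shared: x=1. PCs: A@4 B@2 C@1
Step 8: thread C executes C2 (x = x + 1). Shared: x=2. PCs: A@4 B@2 C@2

Answer: x=2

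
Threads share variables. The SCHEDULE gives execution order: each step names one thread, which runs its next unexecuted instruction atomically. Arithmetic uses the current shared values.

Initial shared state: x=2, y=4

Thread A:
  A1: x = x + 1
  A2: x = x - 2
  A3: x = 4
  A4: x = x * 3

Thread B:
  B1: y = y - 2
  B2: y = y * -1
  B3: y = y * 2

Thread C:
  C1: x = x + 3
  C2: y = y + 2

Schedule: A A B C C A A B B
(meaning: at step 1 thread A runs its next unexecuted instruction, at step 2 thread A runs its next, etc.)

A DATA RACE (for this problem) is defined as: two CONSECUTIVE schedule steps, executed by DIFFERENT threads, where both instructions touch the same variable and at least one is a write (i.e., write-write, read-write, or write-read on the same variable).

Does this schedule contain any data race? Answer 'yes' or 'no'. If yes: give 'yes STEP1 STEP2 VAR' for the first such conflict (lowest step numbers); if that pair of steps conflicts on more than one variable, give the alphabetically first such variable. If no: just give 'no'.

Answer: no

Derivation:
Steps 1,2: same thread (A). No race.
Steps 2,3: A(r=x,w=x) vs B(r=y,w=y). No conflict.
Steps 3,4: B(r=y,w=y) vs C(r=x,w=x). No conflict.
Steps 4,5: same thread (C). No race.
Steps 5,6: C(r=y,w=y) vs A(r=-,w=x). No conflict.
Steps 6,7: same thread (A). No race.
Steps 7,8: A(r=x,w=x) vs B(r=y,w=y). No conflict.
Steps 8,9: same thread (B). No race.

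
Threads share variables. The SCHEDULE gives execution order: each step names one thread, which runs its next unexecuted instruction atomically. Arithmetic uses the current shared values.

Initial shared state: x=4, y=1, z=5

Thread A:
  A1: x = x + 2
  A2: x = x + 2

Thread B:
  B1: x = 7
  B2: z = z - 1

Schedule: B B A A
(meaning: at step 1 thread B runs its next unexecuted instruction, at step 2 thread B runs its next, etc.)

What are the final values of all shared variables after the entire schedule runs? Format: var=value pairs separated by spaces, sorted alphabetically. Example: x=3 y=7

Answer: x=11 y=1 z=4

Derivation:
Step 1: thread B executes B1 (x = 7). Shared: x=7 y=1 z=5. PCs: A@0 B@1
Step 2: thread B executes B2 (z = z - 1). Shared: x=7 y=1 z=4. PCs: A@0 B@2
Step 3: thread A executes A1 (x = x + 2). Shared: x=9 y=1 z=4. PCs: A@1 B@2
Step 4: thread A executes A2 (x = x + 2). Shared: x=11 y=1 z=4. PCs: A@2 B@2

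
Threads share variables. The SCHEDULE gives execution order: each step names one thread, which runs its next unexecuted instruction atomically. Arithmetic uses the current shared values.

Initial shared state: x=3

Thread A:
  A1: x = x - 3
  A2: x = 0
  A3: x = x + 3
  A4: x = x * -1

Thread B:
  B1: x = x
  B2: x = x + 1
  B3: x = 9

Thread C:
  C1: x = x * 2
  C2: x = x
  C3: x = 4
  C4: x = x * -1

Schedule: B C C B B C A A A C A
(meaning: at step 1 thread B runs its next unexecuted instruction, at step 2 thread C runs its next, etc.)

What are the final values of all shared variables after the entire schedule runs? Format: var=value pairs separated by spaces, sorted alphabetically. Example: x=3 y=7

Step 1: thread B executes B1 (x = x). Shared: x=3. PCs: A@0 B@1 C@0
Step 2: thread C executes C1 (x = x * 2). Shared: x=6. PCs: A@0 B@1 C@1
Step 3: thread C executes C2 (x = x). Shared: x=6. PCs: A@0 B@1 C@2
Step 4: thread B executes B2 (x = x + 1). Shared: x=7. PCs: A@0 B@2 C@2
Step 5: thread B executes B3 (x = 9). Shared: x=9. PCs: A@0 B@3 C@2
Step 6: thread C executes C3 (x = 4). Shared: x=4. PCs: A@0 B@3 C@3
Step 7: thread A executes A1 (x = x - 3). Shared: x=1. PCs: A@1 B@3 C@3
Step 8: thread A executes A2 (x = 0). Shared: x=0. PCs: A@2 B@3 C@3
Step 9: thread A executes A3 (x = x + 3). Shared: x=3. PCs: A@3 B@3 C@3
Step 10: thread C executes C4 (x = x * -1). Shared: x=-3. PCs: A@3 B@3 C@4
Step 11: thread A executes A4 (x = x * -1). Shared: x=3. PCs: A@4 B@3 C@4

Answer: x=3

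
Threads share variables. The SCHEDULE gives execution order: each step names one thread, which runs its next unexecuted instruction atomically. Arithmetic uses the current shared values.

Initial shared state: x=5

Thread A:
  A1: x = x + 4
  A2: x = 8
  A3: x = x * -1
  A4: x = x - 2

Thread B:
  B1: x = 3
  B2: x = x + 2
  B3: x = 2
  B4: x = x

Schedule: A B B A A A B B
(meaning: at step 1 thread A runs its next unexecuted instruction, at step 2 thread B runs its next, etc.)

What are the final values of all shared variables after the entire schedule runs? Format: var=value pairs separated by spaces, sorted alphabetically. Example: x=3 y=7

Answer: x=2

Derivation:
Step 1: thread A executes A1 (x = x + 4). Shared: x=9. PCs: A@1 B@0
Step 2: thread B executes B1 (x = 3). Shared: x=3. PCs: A@1 B@1
Step 3: thread B executes B2 (x = x + 2). Shared: x=5. PCs: A@1 B@2
Step 4: thread A executes A2 (x = 8). Shared: x=8. PCs: A@2 B@2
Step 5: thread A executes A3 (x = x * -1). Shared: x=-8. PCs: A@3 B@2
Step 6: thread A executes A4 (x = x - 2). Shared: x=-10. PCs: A@4 B@2
Step 7: thread B executes B3 (x = 2). Shared: x=2. PCs: A@4 B@3
Step 8: thread B executes B4 (x = x). Shared: x=2. PCs: A@4 B@4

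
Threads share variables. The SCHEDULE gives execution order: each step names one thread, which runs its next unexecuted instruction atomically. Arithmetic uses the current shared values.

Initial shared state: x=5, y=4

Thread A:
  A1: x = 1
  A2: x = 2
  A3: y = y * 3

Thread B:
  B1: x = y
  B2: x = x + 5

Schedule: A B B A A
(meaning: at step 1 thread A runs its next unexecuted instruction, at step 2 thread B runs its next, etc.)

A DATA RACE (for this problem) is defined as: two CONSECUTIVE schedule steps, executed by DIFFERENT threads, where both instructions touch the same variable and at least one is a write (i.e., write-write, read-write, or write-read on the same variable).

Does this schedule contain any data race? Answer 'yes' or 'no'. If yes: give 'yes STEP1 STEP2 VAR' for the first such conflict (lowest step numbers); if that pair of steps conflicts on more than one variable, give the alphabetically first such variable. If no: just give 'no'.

Answer: yes 1 2 x

Derivation:
Steps 1,2: A(x = 1) vs B(x = y). RACE on x (W-W).
Steps 2,3: same thread (B). No race.
Steps 3,4: B(x = x + 5) vs A(x = 2). RACE on x (W-W).
Steps 4,5: same thread (A). No race.
First conflict at steps 1,2.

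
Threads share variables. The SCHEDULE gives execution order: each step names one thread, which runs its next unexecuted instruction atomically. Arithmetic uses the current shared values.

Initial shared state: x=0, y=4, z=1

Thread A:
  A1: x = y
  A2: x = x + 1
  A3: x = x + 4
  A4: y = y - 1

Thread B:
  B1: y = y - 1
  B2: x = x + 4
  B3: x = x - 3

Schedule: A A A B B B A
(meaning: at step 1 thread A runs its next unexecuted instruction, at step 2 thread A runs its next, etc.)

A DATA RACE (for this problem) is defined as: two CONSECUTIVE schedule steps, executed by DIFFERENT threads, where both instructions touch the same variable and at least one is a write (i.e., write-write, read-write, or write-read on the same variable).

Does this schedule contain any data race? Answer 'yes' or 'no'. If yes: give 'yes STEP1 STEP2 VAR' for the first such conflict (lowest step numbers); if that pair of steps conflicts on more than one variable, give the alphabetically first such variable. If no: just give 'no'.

Answer: no

Derivation:
Steps 1,2: same thread (A). No race.
Steps 2,3: same thread (A). No race.
Steps 3,4: A(r=x,w=x) vs B(r=y,w=y). No conflict.
Steps 4,5: same thread (B). No race.
Steps 5,6: same thread (B). No race.
Steps 6,7: B(r=x,w=x) vs A(r=y,w=y). No conflict.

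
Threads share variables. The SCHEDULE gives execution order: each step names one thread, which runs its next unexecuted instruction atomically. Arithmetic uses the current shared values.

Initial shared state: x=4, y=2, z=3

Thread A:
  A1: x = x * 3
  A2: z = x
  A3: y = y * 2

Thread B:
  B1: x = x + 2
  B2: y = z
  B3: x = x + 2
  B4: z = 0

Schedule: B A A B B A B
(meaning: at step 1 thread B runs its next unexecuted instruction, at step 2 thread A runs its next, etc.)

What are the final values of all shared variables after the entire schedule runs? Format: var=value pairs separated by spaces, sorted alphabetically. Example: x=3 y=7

Answer: x=20 y=36 z=0

Derivation:
Step 1: thread B executes B1 (x = x + 2). Shared: x=6 y=2 z=3. PCs: A@0 B@1
Step 2: thread A executes A1 (x = x * 3). Shared: x=18 y=2 z=3. PCs: A@1 B@1
Step 3: thread A executes A2 (z = x). Shared: x=18 y=2 z=18. PCs: A@2 B@1
Step 4: thread B executes B2 (y = z). Shared: x=18 y=18 z=18. PCs: A@2 B@2
Step 5: thread B executes B3 (x = x + 2). Shared: x=20 y=18 z=18. PCs: A@2 B@3
Step 6: thread A executes A3 (y = y * 2). Shared: x=20 y=36 z=18. PCs: A@3 B@3
Step 7: thread B executes B4 (z = 0). Shared: x=20 y=36 z=0. PCs: A@3 B@4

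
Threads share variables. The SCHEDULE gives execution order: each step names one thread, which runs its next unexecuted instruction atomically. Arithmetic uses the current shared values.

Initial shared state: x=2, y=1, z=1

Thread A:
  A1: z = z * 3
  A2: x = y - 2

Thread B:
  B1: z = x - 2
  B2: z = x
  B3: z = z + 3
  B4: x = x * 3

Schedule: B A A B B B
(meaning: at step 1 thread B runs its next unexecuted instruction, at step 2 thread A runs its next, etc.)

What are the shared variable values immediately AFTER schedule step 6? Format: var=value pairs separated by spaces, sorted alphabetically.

Step 1: thread B executes B1 (z = x - 2). Shared: x=2 y=1 z=0. PCs: A@0 B@1
Step 2: thread A executes A1 (z = z * 3). Shared: x=2 y=1 z=0. PCs: A@1 B@1
Step 3: thread A executes A2 (x = y - 2). Shared: x=-1 y=1 z=0. PCs: A@2 B@1
Step 4: thread B executes B2 (z = x). Shared: x=-1 y=1 z=-1. PCs: A@2 B@2
Step 5: thread B executes B3 (z = z + 3). Shared: x=-1 y=1 z=2. PCs: A@2 B@3
Step 6: thread B executes B4 (x = x * 3). Shared: x=-3 y=1 z=2. PCs: A@2 B@4

Answer: x=-3 y=1 z=2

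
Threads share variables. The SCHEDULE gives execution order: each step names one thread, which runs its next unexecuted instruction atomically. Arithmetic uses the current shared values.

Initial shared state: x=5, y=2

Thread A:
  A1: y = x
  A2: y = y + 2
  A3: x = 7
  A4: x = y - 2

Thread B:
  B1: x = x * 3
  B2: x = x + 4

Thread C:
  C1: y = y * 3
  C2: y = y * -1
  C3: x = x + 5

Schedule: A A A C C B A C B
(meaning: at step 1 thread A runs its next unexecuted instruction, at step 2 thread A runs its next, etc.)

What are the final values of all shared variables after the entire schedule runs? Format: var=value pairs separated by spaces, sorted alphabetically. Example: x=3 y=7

Answer: x=-14 y=-21

Derivation:
Step 1: thread A executes A1 (y = x). Shared: x=5 y=5. PCs: A@1 B@0 C@0
Step 2: thread A executes A2 (y = y + 2). Shared: x=5 y=7. PCs: A@2 B@0 C@0
Step 3: thread A executes A3 (x = 7). Shared: x=7 y=7. PCs: A@3 B@0 C@0
Step 4: thread C executes C1 (y = y * 3). Shared: x=7 y=21. PCs: A@3 B@0 C@1
Step 5: thread C executes C2 (y = y * -1). Shared: x=7 y=-21. PCs: A@3 B@0 C@2
Step 6: thread B executes B1 (x = x * 3). Shared: x=21 y=-21. PCs: A@3 B@1 C@2
Step 7: thread A executes A4 (x = y - 2). Shared: x=-23 y=-21. PCs: A@4 B@1 C@2
Step 8: thread C executes C3 (x = x + 5). Shared: x=-18 y=-21. PCs: A@4 B@1 C@3
Step 9: thread B executes B2 (x = x + 4). Shared: x=-14 y=-21. PCs: A@4 B@2 C@3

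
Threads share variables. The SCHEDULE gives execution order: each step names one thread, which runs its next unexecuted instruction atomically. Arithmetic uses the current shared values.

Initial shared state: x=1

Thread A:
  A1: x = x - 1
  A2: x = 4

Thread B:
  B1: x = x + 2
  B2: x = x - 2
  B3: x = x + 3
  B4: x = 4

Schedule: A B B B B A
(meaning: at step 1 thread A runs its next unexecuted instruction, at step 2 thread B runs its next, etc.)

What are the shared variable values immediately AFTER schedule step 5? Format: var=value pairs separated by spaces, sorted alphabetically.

Step 1: thread A executes A1 (x = x - 1). Shared: x=0. PCs: A@1 B@0
Step 2: thread B executes B1 (x = x + 2). Shared: x=2. PCs: A@1 B@1
Step 3: thread B executes B2 (x = x - 2). Shared: x=0. PCs: A@1 B@2
Step 4: thread B executes B3 (x = x + 3). Shared: x=3. PCs: A@1 B@3
Step 5: thread B executes B4 (x = 4). Shared: x=4. PCs: A@1 B@4

Answer: x=4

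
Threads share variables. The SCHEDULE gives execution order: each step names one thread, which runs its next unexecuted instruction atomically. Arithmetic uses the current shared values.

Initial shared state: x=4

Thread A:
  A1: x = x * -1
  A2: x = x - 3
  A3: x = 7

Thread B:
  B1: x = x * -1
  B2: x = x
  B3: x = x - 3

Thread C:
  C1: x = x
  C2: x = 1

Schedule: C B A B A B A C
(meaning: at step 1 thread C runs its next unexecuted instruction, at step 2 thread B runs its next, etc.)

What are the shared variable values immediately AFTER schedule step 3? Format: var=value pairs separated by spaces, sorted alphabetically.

Step 1: thread C executes C1 (x = x). Shared: x=4. PCs: A@0 B@0 C@1
Step 2: thread B executes B1 (x = x * -1). Shared: x=-4. PCs: A@0 B@1 C@1
Step 3: thread A executes A1 (x = x * -1). Shared: x=4. PCs: A@1 B@1 C@1

Answer: x=4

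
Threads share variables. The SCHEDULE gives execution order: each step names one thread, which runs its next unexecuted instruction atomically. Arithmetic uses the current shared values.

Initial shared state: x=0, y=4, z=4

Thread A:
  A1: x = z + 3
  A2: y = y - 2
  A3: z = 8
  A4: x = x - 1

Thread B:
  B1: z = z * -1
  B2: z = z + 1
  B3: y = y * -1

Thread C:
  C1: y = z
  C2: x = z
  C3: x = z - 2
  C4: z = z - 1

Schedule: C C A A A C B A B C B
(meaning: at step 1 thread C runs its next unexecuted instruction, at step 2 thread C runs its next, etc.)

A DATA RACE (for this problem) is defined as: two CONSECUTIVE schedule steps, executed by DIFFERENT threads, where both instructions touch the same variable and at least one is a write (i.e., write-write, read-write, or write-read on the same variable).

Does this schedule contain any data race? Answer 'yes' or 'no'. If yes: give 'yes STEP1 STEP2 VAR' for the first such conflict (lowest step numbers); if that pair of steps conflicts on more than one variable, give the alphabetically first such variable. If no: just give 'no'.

Answer: yes 2 3 x

Derivation:
Steps 1,2: same thread (C). No race.
Steps 2,3: C(x = z) vs A(x = z + 3). RACE on x (W-W).
Steps 3,4: same thread (A). No race.
Steps 4,5: same thread (A). No race.
Steps 5,6: A(z = 8) vs C(x = z - 2). RACE on z (W-R).
Steps 6,7: C(x = z - 2) vs B(z = z * -1). RACE on z (R-W).
Steps 7,8: B(r=z,w=z) vs A(r=x,w=x). No conflict.
Steps 8,9: A(r=x,w=x) vs B(r=z,w=z). No conflict.
Steps 9,10: B(z = z + 1) vs C(z = z - 1). RACE on z (W-W).
Steps 10,11: C(r=z,w=z) vs B(r=y,w=y). No conflict.
First conflict at steps 2,3.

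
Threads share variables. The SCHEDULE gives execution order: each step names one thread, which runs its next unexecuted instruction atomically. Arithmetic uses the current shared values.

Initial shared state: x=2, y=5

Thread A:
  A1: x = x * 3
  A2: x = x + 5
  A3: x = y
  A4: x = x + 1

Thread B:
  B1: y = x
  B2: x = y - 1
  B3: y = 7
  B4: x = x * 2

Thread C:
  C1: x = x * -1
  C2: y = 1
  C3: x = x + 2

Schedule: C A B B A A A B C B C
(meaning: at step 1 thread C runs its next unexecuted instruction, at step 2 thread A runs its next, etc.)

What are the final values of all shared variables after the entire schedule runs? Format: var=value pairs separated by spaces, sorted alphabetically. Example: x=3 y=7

Step 1: thread C executes C1 (x = x * -1). Shared: x=-2 y=5. PCs: A@0 B@0 C@1
Step 2: thread A executes A1 (x = x * 3). Shared: x=-6 y=5. PCs: A@1 B@0 C@1
Step 3: thread B executes B1 (y = x). Shared: x=-6 y=-6. PCs: A@1 B@1 C@1
Step 4: thread B executes B2 (x = y - 1). Shared: x=-7 y=-6. PCs: A@1 B@2 C@1
Step 5: thread A executes A2 (x = x + 5). Shared: x=-2 y=-6. PCs: A@2 B@2 C@1
Step 6: thread A executes A3 (x = y). Shared: x=-6 y=-6. PCs: A@3 B@2 C@1
Step 7: thread A executes A4 (x = x + 1). Shared: x=-5 y=-6. PCs: A@4 B@2 C@1
Step 8: thread B executes B3 (y = 7). Shared: x=-5 y=7. PCs: A@4 B@3 C@1
Step 9: thread C executes C2 (y = 1). Shared: x=-5 y=1. PCs: A@4 B@3 C@2
Step 10: thread B executes B4 (x = x * 2). Shared: x=-10 y=1. PCs: A@4 B@4 C@2
Step 11: thread C executes C3 (x = x + 2). Shared: x=-8 y=1. PCs: A@4 B@4 C@3

Answer: x=-8 y=1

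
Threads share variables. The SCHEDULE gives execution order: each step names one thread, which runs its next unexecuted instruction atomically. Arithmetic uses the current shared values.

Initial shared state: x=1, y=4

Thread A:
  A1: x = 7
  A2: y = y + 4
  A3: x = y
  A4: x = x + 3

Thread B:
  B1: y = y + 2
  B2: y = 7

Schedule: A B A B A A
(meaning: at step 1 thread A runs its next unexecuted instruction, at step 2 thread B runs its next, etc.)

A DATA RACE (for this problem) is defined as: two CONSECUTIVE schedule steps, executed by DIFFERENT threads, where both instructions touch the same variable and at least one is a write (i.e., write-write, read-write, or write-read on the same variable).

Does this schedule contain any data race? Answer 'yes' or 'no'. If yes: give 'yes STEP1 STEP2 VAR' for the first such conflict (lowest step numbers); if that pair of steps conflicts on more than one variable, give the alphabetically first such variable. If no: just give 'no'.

Answer: yes 2 3 y

Derivation:
Steps 1,2: A(r=-,w=x) vs B(r=y,w=y). No conflict.
Steps 2,3: B(y = y + 2) vs A(y = y + 4). RACE on y (W-W).
Steps 3,4: A(y = y + 4) vs B(y = 7). RACE on y (W-W).
Steps 4,5: B(y = 7) vs A(x = y). RACE on y (W-R).
Steps 5,6: same thread (A). No race.
First conflict at steps 2,3.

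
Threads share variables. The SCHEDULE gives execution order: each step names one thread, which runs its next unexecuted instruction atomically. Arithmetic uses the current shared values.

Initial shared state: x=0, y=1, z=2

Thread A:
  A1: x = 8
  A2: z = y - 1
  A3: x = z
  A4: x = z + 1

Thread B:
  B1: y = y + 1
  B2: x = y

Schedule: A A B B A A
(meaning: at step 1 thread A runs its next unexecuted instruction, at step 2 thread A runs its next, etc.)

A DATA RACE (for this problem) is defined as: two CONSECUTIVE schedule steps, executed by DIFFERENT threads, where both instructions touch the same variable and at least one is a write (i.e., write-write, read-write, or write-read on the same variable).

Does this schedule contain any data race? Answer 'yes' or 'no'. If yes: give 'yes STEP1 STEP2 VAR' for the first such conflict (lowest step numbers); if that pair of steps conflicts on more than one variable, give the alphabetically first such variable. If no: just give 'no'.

Answer: yes 2 3 y

Derivation:
Steps 1,2: same thread (A). No race.
Steps 2,3: A(z = y - 1) vs B(y = y + 1). RACE on y (R-W).
Steps 3,4: same thread (B). No race.
Steps 4,5: B(x = y) vs A(x = z). RACE on x (W-W).
Steps 5,6: same thread (A). No race.
First conflict at steps 2,3.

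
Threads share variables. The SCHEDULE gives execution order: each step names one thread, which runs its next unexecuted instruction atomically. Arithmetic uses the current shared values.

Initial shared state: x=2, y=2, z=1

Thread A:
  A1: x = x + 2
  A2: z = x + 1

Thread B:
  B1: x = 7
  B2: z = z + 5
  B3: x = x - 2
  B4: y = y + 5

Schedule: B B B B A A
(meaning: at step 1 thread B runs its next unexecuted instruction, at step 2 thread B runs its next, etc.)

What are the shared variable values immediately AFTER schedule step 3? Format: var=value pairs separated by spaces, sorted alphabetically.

Step 1: thread B executes B1 (x = 7). Shared: x=7 y=2 z=1. PCs: A@0 B@1
Step 2: thread B executes B2 (z = z + 5). Shared: x=7 y=2 z=6. PCs: A@0 B@2
Step 3: thread B executes B3 (x = x - 2). Shared: x=5 y=2 z=6. PCs: A@0 B@3

Answer: x=5 y=2 z=6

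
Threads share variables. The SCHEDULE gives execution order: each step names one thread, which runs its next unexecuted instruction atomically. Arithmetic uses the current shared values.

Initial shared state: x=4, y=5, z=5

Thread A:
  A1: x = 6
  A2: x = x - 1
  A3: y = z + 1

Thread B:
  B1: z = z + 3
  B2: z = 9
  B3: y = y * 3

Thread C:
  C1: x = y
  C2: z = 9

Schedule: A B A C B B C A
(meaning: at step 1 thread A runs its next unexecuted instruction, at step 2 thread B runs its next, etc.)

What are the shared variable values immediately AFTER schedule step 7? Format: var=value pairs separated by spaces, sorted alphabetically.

Step 1: thread A executes A1 (x = 6). Shared: x=6 y=5 z=5. PCs: A@1 B@0 C@0
Step 2: thread B executes B1 (z = z + 3). Shared: x=6 y=5 z=8. PCs: A@1 B@1 C@0
Step 3: thread A executes A2 (x = x - 1). Shared: x=5 y=5 z=8. PCs: A@2 B@1 C@0
Step 4: thread C executes C1 (x = y). Shared: x=5 y=5 z=8. PCs: A@2 B@1 C@1
Step 5: thread B executes B2 (z = 9). Shared: x=5 y=5 z=9. PCs: A@2 B@2 C@1
Step 6: thread B executes B3 (y = y * 3). Shared: x=5 y=15 z=9. PCs: A@2 B@3 C@1
Step 7: thread C executes C2 (z = 9). Shared: x=5 y=15 z=9. PCs: A@2 B@3 C@2

Answer: x=5 y=15 z=9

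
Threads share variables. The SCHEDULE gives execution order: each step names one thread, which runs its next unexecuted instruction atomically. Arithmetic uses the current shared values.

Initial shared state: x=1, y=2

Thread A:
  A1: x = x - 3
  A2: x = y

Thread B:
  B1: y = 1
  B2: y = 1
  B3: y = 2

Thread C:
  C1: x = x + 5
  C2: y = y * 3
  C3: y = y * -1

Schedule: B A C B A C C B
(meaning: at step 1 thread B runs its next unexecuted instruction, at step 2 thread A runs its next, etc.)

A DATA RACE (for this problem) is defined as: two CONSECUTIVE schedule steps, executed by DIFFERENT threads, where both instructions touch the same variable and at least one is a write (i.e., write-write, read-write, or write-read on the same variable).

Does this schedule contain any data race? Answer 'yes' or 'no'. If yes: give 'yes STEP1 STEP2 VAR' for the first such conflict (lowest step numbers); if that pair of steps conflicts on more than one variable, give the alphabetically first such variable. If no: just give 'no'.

Answer: yes 2 3 x

Derivation:
Steps 1,2: B(r=-,w=y) vs A(r=x,w=x). No conflict.
Steps 2,3: A(x = x - 3) vs C(x = x + 5). RACE on x (W-W).
Steps 3,4: C(r=x,w=x) vs B(r=-,w=y). No conflict.
Steps 4,5: B(y = 1) vs A(x = y). RACE on y (W-R).
Steps 5,6: A(x = y) vs C(y = y * 3). RACE on y (R-W).
Steps 6,7: same thread (C). No race.
Steps 7,8: C(y = y * -1) vs B(y = 2). RACE on y (W-W).
First conflict at steps 2,3.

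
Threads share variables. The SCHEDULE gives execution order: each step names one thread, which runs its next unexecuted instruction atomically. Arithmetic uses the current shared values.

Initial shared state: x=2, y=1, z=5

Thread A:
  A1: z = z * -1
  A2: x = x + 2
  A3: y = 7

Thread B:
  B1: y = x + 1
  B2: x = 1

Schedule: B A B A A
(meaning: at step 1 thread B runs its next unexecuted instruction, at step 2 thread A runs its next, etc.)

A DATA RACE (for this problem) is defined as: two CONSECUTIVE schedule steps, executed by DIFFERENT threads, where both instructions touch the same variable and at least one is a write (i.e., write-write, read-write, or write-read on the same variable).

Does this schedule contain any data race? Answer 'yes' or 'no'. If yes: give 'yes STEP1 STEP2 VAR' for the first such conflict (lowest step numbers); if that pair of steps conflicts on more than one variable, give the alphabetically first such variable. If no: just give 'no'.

Steps 1,2: B(r=x,w=y) vs A(r=z,w=z). No conflict.
Steps 2,3: A(r=z,w=z) vs B(r=-,w=x). No conflict.
Steps 3,4: B(x = 1) vs A(x = x + 2). RACE on x (W-W).
Steps 4,5: same thread (A). No race.
First conflict at steps 3,4.

Answer: yes 3 4 x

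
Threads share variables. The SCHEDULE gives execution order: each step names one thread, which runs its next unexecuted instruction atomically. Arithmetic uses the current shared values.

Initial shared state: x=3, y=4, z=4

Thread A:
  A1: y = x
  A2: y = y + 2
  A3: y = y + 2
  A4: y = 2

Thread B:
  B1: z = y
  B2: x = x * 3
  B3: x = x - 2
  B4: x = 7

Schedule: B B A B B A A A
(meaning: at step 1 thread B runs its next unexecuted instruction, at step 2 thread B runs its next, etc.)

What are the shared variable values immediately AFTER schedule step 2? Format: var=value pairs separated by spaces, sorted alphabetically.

Step 1: thread B executes B1 (z = y). Shared: x=3 y=4 z=4. PCs: A@0 B@1
Step 2: thread B executes B2 (x = x * 3). Shared: x=9 y=4 z=4. PCs: A@0 B@2

Answer: x=9 y=4 z=4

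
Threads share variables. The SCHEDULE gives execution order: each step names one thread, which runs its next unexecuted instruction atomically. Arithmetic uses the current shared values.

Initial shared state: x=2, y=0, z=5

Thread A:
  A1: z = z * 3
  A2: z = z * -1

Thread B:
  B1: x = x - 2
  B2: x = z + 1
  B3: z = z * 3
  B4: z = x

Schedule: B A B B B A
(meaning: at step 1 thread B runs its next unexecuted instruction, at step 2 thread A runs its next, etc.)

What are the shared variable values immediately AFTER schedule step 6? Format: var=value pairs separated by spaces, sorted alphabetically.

Step 1: thread B executes B1 (x = x - 2). Shared: x=0 y=0 z=5. PCs: A@0 B@1
Step 2: thread A executes A1 (z = z * 3). Shared: x=0 y=0 z=15. PCs: A@1 B@1
Step 3: thread B executes B2 (x = z + 1). Shared: x=16 y=0 z=15. PCs: A@1 B@2
Step 4: thread B executes B3 (z = z * 3). Shared: x=16 y=0 z=45. PCs: A@1 B@3
Step 5: thread B executes B4 (z = x). Shared: x=16 y=0 z=16. PCs: A@1 B@4
Step 6: thread A executes A2 (z = z * -1). Shared: x=16 y=0 z=-16. PCs: A@2 B@4

Answer: x=16 y=0 z=-16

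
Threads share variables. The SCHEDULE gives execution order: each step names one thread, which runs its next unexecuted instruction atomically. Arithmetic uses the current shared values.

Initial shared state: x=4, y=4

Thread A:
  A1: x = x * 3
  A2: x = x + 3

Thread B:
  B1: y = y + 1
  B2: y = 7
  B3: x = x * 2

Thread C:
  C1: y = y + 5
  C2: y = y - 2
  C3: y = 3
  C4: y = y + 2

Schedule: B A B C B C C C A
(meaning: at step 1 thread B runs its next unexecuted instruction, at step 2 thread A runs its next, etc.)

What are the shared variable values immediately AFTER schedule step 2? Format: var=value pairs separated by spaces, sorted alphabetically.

Step 1: thread B executes B1 (y = y + 1). Shared: x=4 y=5. PCs: A@0 B@1 C@0
Step 2: thread A executes A1 (x = x * 3). Shared: x=12 y=5. PCs: A@1 B@1 C@0

Answer: x=12 y=5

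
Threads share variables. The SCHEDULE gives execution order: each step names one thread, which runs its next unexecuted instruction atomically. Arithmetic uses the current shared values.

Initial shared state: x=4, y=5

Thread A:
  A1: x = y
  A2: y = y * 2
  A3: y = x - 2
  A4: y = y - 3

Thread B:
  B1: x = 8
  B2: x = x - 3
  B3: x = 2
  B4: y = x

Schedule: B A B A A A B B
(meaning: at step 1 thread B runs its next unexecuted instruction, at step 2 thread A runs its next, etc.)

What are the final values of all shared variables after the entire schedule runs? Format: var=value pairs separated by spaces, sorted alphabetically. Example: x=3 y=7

Answer: x=2 y=2

Derivation:
Step 1: thread B executes B1 (x = 8). Shared: x=8 y=5. PCs: A@0 B@1
Step 2: thread A executes A1 (x = y). Shared: x=5 y=5. PCs: A@1 B@1
Step 3: thread B executes B2 (x = x - 3). Shared: x=2 y=5. PCs: A@1 B@2
Step 4: thread A executes A2 (y = y * 2). Shared: x=2 y=10. PCs: A@2 B@2
Step 5: thread A executes A3 (y = x - 2). Shared: x=2 y=0. PCs: A@3 B@2
Step 6: thread A executes A4 (y = y - 3). Shared: x=2 y=-3. PCs: A@4 B@2
Step 7: thread B executes B3 (x = 2). Shared: x=2 y=-3. PCs: A@4 B@3
Step 8: thread B executes B4 (y = x). Shared: x=2 y=2. PCs: A@4 B@4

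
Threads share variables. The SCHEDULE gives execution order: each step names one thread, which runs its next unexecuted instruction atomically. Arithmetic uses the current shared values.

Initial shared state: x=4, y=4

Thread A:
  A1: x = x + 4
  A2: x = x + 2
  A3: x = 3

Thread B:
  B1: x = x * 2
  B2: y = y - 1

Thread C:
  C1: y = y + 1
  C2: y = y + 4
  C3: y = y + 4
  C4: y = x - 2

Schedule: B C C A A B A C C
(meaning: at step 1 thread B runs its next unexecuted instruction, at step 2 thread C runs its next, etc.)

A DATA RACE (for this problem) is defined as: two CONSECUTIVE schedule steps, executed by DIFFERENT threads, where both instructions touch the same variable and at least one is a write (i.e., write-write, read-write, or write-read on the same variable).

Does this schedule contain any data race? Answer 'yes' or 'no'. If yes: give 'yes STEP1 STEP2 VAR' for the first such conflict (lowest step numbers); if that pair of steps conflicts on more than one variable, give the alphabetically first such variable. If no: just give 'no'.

Steps 1,2: B(r=x,w=x) vs C(r=y,w=y). No conflict.
Steps 2,3: same thread (C). No race.
Steps 3,4: C(r=y,w=y) vs A(r=x,w=x). No conflict.
Steps 4,5: same thread (A). No race.
Steps 5,6: A(r=x,w=x) vs B(r=y,w=y). No conflict.
Steps 6,7: B(r=y,w=y) vs A(r=-,w=x). No conflict.
Steps 7,8: A(r=-,w=x) vs C(r=y,w=y). No conflict.
Steps 8,9: same thread (C). No race.

Answer: no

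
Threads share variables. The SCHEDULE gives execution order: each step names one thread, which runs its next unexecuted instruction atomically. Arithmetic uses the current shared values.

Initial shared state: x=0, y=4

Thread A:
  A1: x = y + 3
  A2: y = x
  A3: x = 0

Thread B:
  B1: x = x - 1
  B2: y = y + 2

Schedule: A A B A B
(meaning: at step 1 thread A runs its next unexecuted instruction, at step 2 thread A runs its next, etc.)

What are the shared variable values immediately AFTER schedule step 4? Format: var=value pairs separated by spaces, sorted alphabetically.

Answer: x=0 y=7

Derivation:
Step 1: thread A executes A1 (x = y + 3). Shared: x=7 y=4. PCs: A@1 B@0
Step 2: thread A executes A2 (y = x). Shared: x=7 y=7. PCs: A@2 B@0
Step 3: thread B executes B1 (x = x - 1). Shared: x=6 y=7. PCs: A@2 B@1
Step 4: thread A executes A3 (x = 0). Shared: x=0 y=7. PCs: A@3 B@1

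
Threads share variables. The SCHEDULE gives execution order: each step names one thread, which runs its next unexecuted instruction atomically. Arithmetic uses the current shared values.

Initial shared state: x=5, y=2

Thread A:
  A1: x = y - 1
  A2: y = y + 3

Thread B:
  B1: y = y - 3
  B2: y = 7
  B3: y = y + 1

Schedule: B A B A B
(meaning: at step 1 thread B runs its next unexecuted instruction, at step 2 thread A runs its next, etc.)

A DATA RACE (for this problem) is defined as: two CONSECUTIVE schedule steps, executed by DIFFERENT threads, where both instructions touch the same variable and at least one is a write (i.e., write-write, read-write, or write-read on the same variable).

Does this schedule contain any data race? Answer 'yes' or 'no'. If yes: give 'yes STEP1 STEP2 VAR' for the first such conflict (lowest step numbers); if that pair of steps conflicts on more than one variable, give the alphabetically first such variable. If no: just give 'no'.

Answer: yes 1 2 y

Derivation:
Steps 1,2: B(y = y - 3) vs A(x = y - 1). RACE on y (W-R).
Steps 2,3: A(x = y - 1) vs B(y = 7). RACE on y (R-W).
Steps 3,4: B(y = 7) vs A(y = y + 3). RACE on y (W-W).
Steps 4,5: A(y = y + 3) vs B(y = y + 1). RACE on y (W-W).
First conflict at steps 1,2.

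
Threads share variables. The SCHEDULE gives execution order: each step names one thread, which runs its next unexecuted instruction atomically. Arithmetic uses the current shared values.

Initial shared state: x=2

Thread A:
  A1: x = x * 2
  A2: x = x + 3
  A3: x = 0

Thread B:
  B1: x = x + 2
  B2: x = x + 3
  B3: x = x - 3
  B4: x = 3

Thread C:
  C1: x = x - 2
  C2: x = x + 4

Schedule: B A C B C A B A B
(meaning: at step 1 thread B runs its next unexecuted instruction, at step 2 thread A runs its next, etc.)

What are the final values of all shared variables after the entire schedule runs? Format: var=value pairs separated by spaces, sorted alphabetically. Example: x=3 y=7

Step 1: thread B executes B1 (x = x + 2). Shared: x=4. PCs: A@0 B@1 C@0
Step 2: thread A executes A1 (x = x * 2). Shared: x=8. PCs: A@1 B@1 C@0
Step 3: thread C executes C1 (x = x - 2). Shared: x=6. PCs: A@1 B@1 C@1
Step 4: thread B executes B2 (x = x + 3). Shared: x=9. PCs: A@1 B@2 C@1
Step 5: thread C executes C2 (x = x + 4). Shared: x=13. PCs: A@1 B@2 C@2
Step 6: thread A executes A2 (x = x + 3). Shared: x=16. PCs: A@2 B@2 C@2
Step 7: thread B executes B3 (x = x - 3). Shared: x=13. PCs: A@2 B@3 C@2
Step 8: thread A executes A3 (x = 0). Shared: x=0. PCs: A@3 B@3 C@2
Step 9: thread B executes B4 (x = 3). Shared: x=3. PCs: A@3 B@4 C@2

Answer: x=3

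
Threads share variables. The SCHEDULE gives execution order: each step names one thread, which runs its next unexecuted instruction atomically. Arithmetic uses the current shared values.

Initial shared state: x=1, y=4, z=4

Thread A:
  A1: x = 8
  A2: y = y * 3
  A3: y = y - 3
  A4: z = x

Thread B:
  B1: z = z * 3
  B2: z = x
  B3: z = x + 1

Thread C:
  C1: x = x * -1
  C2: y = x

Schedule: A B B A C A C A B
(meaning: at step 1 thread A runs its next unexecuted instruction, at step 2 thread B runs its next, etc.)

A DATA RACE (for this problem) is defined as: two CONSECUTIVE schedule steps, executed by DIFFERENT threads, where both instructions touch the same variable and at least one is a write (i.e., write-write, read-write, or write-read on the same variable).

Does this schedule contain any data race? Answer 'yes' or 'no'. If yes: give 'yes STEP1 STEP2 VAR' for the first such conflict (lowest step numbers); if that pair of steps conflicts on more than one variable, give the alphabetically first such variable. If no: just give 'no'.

Answer: yes 6 7 y

Derivation:
Steps 1,2: A(r=-,w=x) vs B(r=z,w=z). No conflict.
Steps 2,3: same thread (B). No race.
Steps 3,4: B(r=x,w=z) vs A(r=y,w=y). No conflict.
Steps 4,5: A(r=y,w=y) vs C(r=x,w=x). No conflict.
Steps 5,6: C(r=x,w=x) vs A(r=y,w=y). No conflict.
Steps 6,7: A(y = y - 3) vs C(y = x). RACE on y (W-W).
Steps 7,8: C(r=x,w=y) vs A(r=x,w=z). No conflict.
Steps 8,9: A(z = x) vs B(z = x + 1). RACE on z (W-W).
First conflict at steps 6,7.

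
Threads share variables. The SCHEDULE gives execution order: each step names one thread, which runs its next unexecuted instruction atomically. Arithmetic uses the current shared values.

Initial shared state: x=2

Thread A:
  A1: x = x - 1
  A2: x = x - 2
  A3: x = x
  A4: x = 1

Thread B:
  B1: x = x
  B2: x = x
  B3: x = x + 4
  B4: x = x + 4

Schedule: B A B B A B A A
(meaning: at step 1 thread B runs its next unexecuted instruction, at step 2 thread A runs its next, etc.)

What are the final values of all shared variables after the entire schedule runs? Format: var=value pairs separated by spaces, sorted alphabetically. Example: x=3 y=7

Step 1: thread B executes B1 (x = x). Shared: x=2. PCs: A@0 B@1
Step 2: thread A executes A1 (x = x - 1). Shared: x=1. PCs: A@1 B@1
Step 3: thread B executes B2 (x = x). Shared: x=1. PCs: A@1 B@2
Step 4: thread B executes B3 (x = x + 4). Shared: x=5. PCs: A@1 B@3
Step 5: thread A executes A2 (x = x - 2). Shared: x=3. PCs: A@2 B@3
Step 6: thread B executes B4 (x = x + 4). Shared: x=7. PCs: A@2 B@4
Step 7: thread A executes A3 (x = x). Shared: x=7. PCs: A@3 B@4
Step 8: thread A executes A4 (x = 1). Shared: x=1. PCs: A@4 B@4

Answer: x=1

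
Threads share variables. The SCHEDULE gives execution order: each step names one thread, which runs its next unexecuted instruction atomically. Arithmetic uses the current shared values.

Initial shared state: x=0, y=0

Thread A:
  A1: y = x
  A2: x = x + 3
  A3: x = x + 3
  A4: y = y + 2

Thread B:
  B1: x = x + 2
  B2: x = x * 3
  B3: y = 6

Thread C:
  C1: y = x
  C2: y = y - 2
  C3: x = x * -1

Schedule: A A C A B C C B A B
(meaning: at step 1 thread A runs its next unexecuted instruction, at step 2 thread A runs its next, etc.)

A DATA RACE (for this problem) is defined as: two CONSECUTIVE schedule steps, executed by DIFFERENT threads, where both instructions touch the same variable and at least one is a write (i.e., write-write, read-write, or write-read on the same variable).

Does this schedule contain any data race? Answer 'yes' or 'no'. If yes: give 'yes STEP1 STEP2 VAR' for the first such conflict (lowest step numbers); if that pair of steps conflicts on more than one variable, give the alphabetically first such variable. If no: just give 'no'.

Steps 1,2: same thread (A). No race.
Steps 2,3: A(x = x + 3) vs C(y = x). RACE on x (W-R).
Steps 3,4: C(y = x) vs A(x = x + 3). RACE on x (R-W).
Steps 4,5: A(x = x + 3) vs B(x = x + 2). RACE on x (W-W).
Steps 5,6: B(r=x,w=x) vs C(r=y,w=y). No conflict.
Steps 6,7: same thread (C). No race.
Steps 7,8: C(x = x * -1) vs B(x = x * 3). RACE on x (W-W).
Steps 8,9: B(r=x,w=x) vs A(r=y,w=y). No conflict.
Steps 9,10: A(y = y + 2) vs B(y = 6). RACE on y (W-W).
First conflict at steps 2,3.

Answer: yes 2 3 x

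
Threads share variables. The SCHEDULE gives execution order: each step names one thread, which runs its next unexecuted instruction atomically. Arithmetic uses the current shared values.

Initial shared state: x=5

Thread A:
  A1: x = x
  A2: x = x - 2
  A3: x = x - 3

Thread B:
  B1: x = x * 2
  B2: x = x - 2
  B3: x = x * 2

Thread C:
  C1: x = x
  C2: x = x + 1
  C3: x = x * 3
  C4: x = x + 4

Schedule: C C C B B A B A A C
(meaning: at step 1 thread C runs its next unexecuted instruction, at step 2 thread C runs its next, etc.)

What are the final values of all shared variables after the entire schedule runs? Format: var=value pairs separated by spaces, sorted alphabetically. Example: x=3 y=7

Answer: x=67

Derivation:
Step 1: thread C executes C1 (x = x). Shared: x=5. PCs: A@0 B@0 C@1
Step 2: thread C executes C2 (x = x + 1). Shared: x=6. PCs: A@0 B@0 C@2
Step 3: thread C executes C3 (x = x * 3). Shared: x=18. PCs: A@0 B@0 C@3
Step 4: thread B executes B1 (x = x * 2). Shared: x=36. PCs: A@0 B@1 C@3
Step 5: thread B executes B2 (x = x - 2). Shared: x=34. PCs: A@0 B@2 C@3
Step 6: thread A executes A1 (x = x). Shared: x=34. PCs: A@1 B@2 C@3
Step 7: thread B executes B3 (x = x * 2). Shared: x=68. PCs: A@1 B@3 C@3
Step 8: thread A executes A2 (x = x - 2). Shared: x=66. PCs: A@2 B@3 C@3
Step 9: thread A executes A3 (x = x - 3). Shared: x=63. PCs: A@3 B@3 C@3
Step 10: thread C executes C4 (x = x + 4). Shared: x=67. PCs: A@3 B@3 C@4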